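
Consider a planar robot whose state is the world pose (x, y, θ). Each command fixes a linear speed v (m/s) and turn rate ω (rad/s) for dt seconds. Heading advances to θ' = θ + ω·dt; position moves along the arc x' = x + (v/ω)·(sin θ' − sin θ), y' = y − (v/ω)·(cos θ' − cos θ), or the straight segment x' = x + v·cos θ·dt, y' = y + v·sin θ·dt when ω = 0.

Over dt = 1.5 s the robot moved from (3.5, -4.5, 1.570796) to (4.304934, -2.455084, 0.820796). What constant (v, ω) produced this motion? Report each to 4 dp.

v = 1.5000, ω = -0.5000

Δθ = 0.820796 − 1.570796 = -0.750000
ω = Δθ/dt = -0.750000/1.5 = -0.5000
R = −Δy/(cos θ' − cos θ) = -3.0000
v = R·ω = -3.0000·-0.5000 = 1.5000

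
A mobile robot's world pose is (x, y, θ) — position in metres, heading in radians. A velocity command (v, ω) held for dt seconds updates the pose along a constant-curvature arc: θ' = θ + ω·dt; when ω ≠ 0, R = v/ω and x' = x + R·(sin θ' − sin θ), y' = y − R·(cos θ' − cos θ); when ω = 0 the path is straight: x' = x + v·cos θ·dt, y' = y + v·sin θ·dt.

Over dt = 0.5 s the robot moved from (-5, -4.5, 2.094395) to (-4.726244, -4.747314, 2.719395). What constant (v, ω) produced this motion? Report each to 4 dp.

v = -0.7500, ω = 1.2500

Δθ = 2.719395 − 2.094395 = 0.625000
ω = Δθ/dt = 0.625000/0.5 = 1.2500
R = Δx/(sin θ' − sin θ) = -0.6000
v = R·ω = -0.6000·1.2500 = -0.7500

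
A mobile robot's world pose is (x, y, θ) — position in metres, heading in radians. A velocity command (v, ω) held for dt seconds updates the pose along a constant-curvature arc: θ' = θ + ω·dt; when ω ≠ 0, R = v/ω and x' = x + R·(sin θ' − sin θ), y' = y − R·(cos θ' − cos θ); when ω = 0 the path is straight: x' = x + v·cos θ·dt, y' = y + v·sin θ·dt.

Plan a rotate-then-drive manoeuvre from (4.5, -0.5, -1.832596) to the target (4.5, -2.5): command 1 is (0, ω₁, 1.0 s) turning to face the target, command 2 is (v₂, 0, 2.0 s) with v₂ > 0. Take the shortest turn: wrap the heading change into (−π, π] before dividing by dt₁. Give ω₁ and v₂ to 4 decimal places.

ω₁ = 0.2618, v₂ = 1.0000

heading to target = atan2(-2.5−-0.5, 4.5−4.5) = -1.5708
Δθ = wrap(-1.5708 − -1.8326) = 0.2618; ω₁ = Δθ/dt₁ = 0.2618
distance = √((4.5−4.5)² + (-2.5−-0.5)²) = 2.0000; v₂ = distance/dt₂ = 1.0000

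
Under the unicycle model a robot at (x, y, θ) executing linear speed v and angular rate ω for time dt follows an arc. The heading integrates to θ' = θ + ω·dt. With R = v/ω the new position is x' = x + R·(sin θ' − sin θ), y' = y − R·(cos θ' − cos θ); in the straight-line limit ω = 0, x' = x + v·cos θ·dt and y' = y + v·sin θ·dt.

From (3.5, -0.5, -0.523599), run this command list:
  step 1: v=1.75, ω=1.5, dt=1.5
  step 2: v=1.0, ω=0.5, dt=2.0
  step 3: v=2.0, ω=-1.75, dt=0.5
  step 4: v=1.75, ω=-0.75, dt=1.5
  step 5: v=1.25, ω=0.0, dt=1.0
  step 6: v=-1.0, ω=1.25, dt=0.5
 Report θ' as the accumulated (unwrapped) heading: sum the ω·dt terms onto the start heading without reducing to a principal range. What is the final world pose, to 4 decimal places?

step 1: θ'=1.7264 (R=1.1667) → pose (5.2359, 0.6912, 1.7264)
step 2: θ'=2.7264 (R=2.0000) → pose (4.0668, 2.2113, 2.7264)
step 3: θ'=1.8514 (R=-1.1429) → pose (3.4296, 2.9406, 1.8514)
step 4: θ'=0.7264 (R=-2.3333) → pose (4.1219, 5.3311, 0.7264)
step 5: θ'=0.7264 (straight) → pose (5.0564, 6.1613, 0.7264)
step 6: θ'=1.3514 (R=-0.8000) → pose (4.8069, 5.7374, 1.3514)

(4.8069, 5.7374, 1.3514)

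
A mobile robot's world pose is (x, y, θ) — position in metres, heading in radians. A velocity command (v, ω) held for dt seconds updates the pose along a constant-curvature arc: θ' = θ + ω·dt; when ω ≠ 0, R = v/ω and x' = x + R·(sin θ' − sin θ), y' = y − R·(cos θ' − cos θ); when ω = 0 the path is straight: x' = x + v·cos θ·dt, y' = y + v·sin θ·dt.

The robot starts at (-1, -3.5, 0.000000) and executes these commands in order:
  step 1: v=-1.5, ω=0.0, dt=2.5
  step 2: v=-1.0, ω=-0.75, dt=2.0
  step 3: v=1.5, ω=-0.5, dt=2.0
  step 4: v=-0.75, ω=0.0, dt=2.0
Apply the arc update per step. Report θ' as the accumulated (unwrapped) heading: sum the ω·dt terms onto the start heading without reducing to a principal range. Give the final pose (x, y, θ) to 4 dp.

step 1: θ'=0.0000 (straight) → pose (-4.7500, -3.5000, 0.0000)
step 2: θ'=-1.5000 (R=1.3333) → pose (-6.0800, -2.2610, -1.5000)
step 3: θ'=-2.5000 (R=-3.0000) → pose (-7.2771, -4.8766, -2.5000)
step 4: θ'=-2.5000 (straight) → pose (-6.0753, -3.9789, -2.5000)

(-6.0753, -3.9789, -2.5000)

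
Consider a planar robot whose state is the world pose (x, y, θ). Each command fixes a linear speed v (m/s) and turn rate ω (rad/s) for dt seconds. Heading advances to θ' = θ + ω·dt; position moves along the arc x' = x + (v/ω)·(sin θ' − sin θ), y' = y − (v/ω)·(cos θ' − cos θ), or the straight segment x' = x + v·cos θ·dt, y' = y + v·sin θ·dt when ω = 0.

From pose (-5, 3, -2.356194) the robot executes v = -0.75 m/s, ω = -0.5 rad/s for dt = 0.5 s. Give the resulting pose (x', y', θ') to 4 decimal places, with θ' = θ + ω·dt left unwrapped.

θ' = -2.3562 + -0.5·0.5 = -2.6062
R = v/ω = -0.75/-0.5 = 1.5000
x' = -5 + 1.5000·(sin -2.6062 − sin -2.3562) = -4.7046
y' = 3 − 1.5000·(cos -2.6062 − cos -2.3562) = 3.2294

(-4.7046, 3.2294, -2.6062)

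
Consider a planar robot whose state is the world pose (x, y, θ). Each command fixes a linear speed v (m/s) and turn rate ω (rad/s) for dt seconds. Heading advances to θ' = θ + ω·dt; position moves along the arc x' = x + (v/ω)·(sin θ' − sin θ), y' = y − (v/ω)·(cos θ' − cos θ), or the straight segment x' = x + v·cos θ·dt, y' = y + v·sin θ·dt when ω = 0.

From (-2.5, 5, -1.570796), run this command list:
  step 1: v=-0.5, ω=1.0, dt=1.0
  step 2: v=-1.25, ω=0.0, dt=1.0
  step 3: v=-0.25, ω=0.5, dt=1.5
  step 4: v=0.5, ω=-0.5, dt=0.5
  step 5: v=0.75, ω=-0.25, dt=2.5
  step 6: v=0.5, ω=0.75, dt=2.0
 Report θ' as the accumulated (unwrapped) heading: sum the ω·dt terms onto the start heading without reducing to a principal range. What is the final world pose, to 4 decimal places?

step 1: θ'=-0.5708 (R=-0.5000) → pose (-2.7298, 5.4207, -0.5708)
step 2: θ'=-0.5708 (straight) → pose (-3.7817, 6.0961, -0.5708)
step 3: θ'=0.1792 (R=-0.5000) → pose (-4.1410, 6.1674, 0.1792)
step 4: θ'=-0.0708 (R=-1.0000) → pose (-3.8920, 6.1809, -0.0708)
step 5: θ'=-0.6958 (R=-3.0000) → pose (-2.1812, 5.4910, -0.6958)
step 6: θ'=0.8042 (R=0.6667) → pose (-1.2737, 5.5403, 0.8042)

(-1.2737, 5.5403, 0.8042)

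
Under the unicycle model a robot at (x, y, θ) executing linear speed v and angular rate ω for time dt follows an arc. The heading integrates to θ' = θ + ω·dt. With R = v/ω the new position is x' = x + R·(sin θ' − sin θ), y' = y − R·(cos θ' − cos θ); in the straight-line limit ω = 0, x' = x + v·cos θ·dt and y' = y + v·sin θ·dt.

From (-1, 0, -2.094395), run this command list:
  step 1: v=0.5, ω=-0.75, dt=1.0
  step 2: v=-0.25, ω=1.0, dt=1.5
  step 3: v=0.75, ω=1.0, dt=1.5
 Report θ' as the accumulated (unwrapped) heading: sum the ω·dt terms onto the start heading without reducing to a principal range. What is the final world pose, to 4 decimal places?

step 1: θ'=-2.8444 (R=-0.6667) → pose (-1.3821, -0.3041, -2.8444)
step 2: θ'=-1.3444 (R=-0.2500) → pose (-1.2117, -0.0089, -1.3444)
step 3: θ'=0.1556 (R=0.7500) → pose (-0.3646, -0.5815, 0.1556)

(-0.3646, -0.5815, 0.1556)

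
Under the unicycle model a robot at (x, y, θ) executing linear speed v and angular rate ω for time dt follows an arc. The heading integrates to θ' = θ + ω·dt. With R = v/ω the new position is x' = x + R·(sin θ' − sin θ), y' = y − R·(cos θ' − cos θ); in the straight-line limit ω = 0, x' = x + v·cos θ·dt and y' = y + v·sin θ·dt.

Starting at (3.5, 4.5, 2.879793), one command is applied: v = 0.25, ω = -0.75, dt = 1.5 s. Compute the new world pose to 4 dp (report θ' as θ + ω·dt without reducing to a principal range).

(3.2586, 4.7610, 1.7548)

θ' = 2.8798 + -0.75·1.5 = 1.7548
R = v/ω = 0.25/-0.75 = -0.3333
x' = 3.5 + -0.3333·(sin 1.7548 − sin 2.8798) = 3.2586
y' = 4.5 − -0.3333·(cos 1.7548 − cos 2.8798) = 4.7610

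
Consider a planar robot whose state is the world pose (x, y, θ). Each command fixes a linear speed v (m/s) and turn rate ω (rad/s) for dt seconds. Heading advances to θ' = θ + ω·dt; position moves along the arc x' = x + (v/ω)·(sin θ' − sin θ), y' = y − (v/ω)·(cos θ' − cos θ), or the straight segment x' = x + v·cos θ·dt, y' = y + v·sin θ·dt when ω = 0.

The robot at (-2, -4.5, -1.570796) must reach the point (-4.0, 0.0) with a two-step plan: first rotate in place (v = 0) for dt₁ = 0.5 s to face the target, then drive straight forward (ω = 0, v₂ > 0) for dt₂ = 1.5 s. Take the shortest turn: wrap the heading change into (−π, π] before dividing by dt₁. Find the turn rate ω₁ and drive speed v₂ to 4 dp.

heading to target = atan2(0−-4.5, -4−-2) = 1.9890
Δθ = wrap(1.9890 − -1.5708) = -2.7234; ω₁ = Δθ/dt₁ = -5.4467
distance = √((-4−-2)² + (0−-4.5)²) = 4.9244; v₂ = distance/dt₂ = 3.2830

ω₁ = -5.4467, v₂ = 3.2830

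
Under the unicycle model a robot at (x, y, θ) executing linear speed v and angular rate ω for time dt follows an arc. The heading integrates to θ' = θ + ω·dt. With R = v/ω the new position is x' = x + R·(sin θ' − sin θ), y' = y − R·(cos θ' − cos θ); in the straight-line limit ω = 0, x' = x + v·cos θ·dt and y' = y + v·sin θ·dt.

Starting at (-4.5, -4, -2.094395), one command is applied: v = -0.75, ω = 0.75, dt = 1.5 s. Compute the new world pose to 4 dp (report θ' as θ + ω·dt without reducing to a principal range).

θ' = -2.0944 + 0.75·1.5 = -0.9694
R = v/ω = -0.75/0.75 = -1.0000
x' = -4.5 + -1.0000·(sin -0.9694 − sin -2.0944) = -4.5415
y' = -4 − -1.0000·(cos -0.9694 − cos -2.0944) = -2.9342

(-4.5415, -2.9342, -0.9694)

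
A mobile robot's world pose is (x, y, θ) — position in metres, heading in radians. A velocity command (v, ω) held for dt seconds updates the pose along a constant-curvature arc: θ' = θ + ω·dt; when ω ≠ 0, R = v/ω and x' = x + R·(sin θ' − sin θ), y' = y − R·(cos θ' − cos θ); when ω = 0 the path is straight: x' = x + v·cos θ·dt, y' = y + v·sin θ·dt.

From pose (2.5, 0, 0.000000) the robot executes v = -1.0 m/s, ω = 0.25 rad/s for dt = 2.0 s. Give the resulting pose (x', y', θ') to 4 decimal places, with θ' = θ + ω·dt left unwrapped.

θ' = 0.0000 + 0.25·2.0 = 0.5000
R = v/ω = -1.0/0.25 = -4.0000
x' = 2.5 + -4.0000·(sin 0.5000 − sin 0.0000) = 0.5823
y' = 0 − -4.0000·(cos 0.5000 − cos 0.0000) = -0.4897

(0.5823, -0.4897, 0.5000)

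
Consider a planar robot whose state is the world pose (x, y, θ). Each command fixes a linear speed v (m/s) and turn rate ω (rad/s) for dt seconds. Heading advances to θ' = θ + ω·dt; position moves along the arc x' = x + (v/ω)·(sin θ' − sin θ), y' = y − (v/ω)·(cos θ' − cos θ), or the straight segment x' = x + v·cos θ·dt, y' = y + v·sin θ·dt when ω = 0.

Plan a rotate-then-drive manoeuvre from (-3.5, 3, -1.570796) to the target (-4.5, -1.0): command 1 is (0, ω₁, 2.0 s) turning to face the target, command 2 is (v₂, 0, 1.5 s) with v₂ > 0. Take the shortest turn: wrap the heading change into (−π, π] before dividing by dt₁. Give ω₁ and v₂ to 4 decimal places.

ω₁ = -0.1225, v₂ = 2.7487

heading to target = atan2(-1−3, -4.5−-3.5) = -1.8158
Δθ = wrap(-1.8158 − -1.5708) = -0.2450; ω₁ = Δθ/dt₁ = -0.1225
distance = √((-4.5−-3.5)² + (-1−3)²) = 4.1231; v₂ = distance/dt₂ = 2.7487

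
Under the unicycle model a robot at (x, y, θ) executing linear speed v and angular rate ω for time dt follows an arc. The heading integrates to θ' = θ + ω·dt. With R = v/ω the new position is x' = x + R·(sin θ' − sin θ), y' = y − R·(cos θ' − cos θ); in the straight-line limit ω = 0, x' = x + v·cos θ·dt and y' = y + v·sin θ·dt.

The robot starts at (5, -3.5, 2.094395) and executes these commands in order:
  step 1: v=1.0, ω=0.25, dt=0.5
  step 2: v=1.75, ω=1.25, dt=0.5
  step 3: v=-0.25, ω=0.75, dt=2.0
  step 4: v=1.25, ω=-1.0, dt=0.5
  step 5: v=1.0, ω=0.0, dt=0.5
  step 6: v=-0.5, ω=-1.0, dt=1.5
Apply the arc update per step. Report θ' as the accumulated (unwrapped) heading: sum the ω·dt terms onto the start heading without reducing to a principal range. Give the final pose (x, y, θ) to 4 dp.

step 1: θ'=2.2194 (R=4.0000) → pose (4.7236, -3.0837, 2.2194)
step 2: θ'=2.8444 (R=1.4000) → pose (4.0179, -2.5908, 2.8444)
step 3: θ'=4.3444 (R=-0.3333) → pose (4.4265, -2.3920, 4.3444)
step 4: θ'=3.8444 (R=-1.2500) → pose (4.0682, -2.8961, 3.8444)
step 5: θ'=3.8444 (straight) → pose (3.6866, -3.2193, 3.8444)
step 6: θ'=2.3444 (R=0.5000) → pose (4.3675, -3.2514, 2.3444)

(4.3675, -3.2514, 2.3444)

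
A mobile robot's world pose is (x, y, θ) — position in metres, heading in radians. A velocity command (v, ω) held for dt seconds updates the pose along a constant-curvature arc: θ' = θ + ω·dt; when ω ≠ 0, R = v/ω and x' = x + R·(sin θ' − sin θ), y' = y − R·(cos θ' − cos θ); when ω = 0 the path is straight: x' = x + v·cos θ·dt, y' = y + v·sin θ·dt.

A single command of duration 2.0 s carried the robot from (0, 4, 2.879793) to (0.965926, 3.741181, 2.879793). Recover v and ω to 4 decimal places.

v = -0.5000, ω = 0.0000

Δθ = 2.879793 − 2.879793 = 0.000000
ω = Δθ/dt = 0.000000/2.0 = 0.0000
ω = 0 → v = (Δx·cos θ + Δy·sin θ)/dt = -0.5000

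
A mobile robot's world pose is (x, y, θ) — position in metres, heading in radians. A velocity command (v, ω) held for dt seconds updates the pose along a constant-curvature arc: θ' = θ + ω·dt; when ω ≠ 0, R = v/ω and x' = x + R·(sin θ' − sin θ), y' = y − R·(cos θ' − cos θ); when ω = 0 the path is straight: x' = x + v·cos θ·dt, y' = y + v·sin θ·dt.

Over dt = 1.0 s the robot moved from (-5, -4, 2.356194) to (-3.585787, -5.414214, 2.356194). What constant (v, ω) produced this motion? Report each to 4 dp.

Δθ = 2.356194 − 2.356194 = 0.000000
ω = Δθ/dt = 0.000000/1.0 = 0.0000
ω = 0 → v = (Δx·cos θ + Δy·sin θ)/dt = -2.0000

v = -2.0000, ω = 0.0000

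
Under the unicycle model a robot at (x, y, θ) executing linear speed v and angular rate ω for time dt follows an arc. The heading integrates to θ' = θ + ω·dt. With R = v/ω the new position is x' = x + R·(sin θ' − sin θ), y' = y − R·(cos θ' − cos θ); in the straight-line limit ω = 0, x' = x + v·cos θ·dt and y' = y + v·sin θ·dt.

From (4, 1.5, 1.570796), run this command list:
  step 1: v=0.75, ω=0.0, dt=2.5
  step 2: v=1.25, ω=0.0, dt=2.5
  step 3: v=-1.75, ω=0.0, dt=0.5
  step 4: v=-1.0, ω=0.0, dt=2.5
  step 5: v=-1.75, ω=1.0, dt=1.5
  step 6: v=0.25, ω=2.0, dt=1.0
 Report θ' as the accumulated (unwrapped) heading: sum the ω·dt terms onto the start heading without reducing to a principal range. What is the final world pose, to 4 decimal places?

(5.5003, 1.2108, 5.0708)

step 1: θ'=1.5708 (straight) → pose (4.0000, 3.3750, 1.5708)
step 2: θ'=1.5708 (straight) → pose (4.0000, 6.5000, 1.5708)
step 3: θ'=1.5708 (straight) → pose (4.0000, 5.6250, 1.5708)
step 4: θ'=1.5708 (straight) → pose (4.0000, 3.1250, 1.5708)
step 5: θ'=3.0708 (R=-1.7500) → pose (5.6262, 1.3794, 3.0708)
step 6: θ'=5.0708 (R=0.1250) → pose (5.5003, 1.2108, 5.0708)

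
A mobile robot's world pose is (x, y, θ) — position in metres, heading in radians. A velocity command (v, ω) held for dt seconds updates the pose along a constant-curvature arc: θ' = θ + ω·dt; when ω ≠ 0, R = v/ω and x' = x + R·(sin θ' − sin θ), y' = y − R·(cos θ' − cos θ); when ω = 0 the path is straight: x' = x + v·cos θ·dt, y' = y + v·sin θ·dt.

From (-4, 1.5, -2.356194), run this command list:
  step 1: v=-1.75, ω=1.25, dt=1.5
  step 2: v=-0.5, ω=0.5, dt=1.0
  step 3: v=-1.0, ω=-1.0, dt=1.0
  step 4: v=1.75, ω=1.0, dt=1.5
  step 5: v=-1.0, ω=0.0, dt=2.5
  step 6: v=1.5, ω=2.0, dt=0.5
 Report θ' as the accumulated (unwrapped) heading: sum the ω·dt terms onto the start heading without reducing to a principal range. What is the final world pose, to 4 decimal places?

step 1: θ'=-0.4812 (R=-1.4000) → pose (-4.3420, 3.7310, -0.4812)
step 2: θ'=0.0188 (R=-1.0000) → pose (-4.8236, 3.8443, 0.0188)
step 3: θ'=-0.9812 (R=1.0000) → pose (-5.6736, 4.2881, -0.9812)
step 4: θ'=0.5188 (R=1.7500) → pose (-3.3513, 3.7415, 0.5188)
step 5: θ'=0.5188 (straight) → pose (-5.5224, 2.5019, 0.5188)
step 6: θ'=1.5188 (R=0.7500) → pose (-5.1453, 3.1142, 1.5188)

(-5.1453, 3.1142, 1.5188)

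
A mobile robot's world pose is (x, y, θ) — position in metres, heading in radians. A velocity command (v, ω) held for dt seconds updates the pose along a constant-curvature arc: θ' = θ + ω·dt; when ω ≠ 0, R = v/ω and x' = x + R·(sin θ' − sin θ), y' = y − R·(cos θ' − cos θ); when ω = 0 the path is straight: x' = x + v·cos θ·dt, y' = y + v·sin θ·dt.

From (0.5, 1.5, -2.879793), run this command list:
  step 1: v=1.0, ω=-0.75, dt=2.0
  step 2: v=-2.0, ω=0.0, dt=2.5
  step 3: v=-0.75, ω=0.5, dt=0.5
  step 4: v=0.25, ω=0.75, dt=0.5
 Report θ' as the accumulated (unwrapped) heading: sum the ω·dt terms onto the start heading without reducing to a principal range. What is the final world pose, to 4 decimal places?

step 1: θ'=-4.3798 (R=-1.3333) → pose (-1.1054, 2.3526, -4.3798)
step 2: θ'=-4.3798 (straight) → pose (0.5271, -2.3734, -4.3798)
step 3: θ'=-4.1298 (R=-1.5000) → pose (0.6924, -2.7090, -4.1298)
step 4: θ'=-3.7548 (R=0.3333) → pose (0.6059, -2.6198, -3.7548)

(0.6059, -2.6198, -3.7548)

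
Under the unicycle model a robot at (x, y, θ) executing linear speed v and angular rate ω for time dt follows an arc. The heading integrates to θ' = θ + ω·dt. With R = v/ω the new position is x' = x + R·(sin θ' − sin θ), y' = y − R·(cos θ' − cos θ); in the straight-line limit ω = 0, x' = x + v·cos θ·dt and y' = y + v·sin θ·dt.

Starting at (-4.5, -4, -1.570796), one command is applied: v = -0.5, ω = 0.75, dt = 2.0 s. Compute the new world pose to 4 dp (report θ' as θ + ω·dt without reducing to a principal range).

(-5.1195, -3.3350, -0.0708)

θ' = -1.5708 + 0.75·2.0 = -0.0708
R = v/ω = -0.5/0.75 = -0.6667
x' = -4.5 + -0.6667·(sin -0.0708 − sin -1.5708) = -5.1195
y' = -4 − -0.6667·(cos -0.0708 − cos -1.5708) = -3.3350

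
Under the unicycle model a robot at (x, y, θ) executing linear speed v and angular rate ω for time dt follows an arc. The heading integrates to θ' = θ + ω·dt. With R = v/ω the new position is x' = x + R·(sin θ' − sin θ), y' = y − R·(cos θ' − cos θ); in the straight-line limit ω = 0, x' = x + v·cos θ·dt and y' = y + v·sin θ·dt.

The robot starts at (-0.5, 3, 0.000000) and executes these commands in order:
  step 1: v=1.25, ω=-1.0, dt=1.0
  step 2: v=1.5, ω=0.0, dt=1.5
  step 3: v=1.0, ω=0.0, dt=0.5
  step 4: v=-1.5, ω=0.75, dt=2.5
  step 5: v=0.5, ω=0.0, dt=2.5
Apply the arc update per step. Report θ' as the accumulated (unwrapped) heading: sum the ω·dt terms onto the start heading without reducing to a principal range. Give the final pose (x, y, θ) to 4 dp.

(-0.3791, 1.2722, 0.8750)

step 1: θ'=-1.0000 (R=-1.2500) → pose (0.5518, 2.4254, -1.0000)
step 2: θ'=-1.0000 (straight) → pose (1.7675, 0.5321, -1.0000)
step 3: θ'=-1.0000 (straight) → pose (2.0377, 0.1113, -1.0000)
step 4: θ'=0.8750 (R=-2.0000) → pose (-1.1804, 0.3127, 0.8750)
step 5: θ'=0.8750 (straight) → pose (-0.3791, 1.2722, 0.8750)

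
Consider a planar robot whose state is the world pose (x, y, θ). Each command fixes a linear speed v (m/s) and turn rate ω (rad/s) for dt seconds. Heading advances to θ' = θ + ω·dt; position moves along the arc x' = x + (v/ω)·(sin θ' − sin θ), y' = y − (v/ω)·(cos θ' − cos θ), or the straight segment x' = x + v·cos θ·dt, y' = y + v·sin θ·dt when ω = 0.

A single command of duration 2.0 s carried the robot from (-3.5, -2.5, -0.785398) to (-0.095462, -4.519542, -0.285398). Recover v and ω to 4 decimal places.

v = 2.0000, ω = 0.2500

Δθ = -0.285398 − -0.785398 = 0.500000
ω = Δθ/dt = 0.500000/2.0 = 0.2500
R = Δx/(sin θ' − sin θ) = 8.0000
v = R·ω = 8.0000·0.2500 = 2.0000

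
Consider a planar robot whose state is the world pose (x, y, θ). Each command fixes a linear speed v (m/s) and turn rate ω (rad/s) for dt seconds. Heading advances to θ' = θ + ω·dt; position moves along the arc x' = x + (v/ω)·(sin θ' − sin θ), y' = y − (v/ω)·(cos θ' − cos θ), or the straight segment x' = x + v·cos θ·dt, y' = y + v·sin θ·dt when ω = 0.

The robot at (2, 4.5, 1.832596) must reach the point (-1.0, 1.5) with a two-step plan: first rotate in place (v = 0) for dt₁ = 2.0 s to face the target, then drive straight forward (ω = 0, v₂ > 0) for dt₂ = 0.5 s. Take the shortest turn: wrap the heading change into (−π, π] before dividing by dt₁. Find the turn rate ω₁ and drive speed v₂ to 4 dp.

heading to target = atan2(1.5−4.5, -1−2) = -2.3562
Δθ = wrap(-2.3562 − 1.8326) = 2.0944; ω₁ = Δθ/dt₁ = 1.0472
distance = √((-1−2)² + (1.5−4.5)²) = 4.2426; v₂ = distance/dt₂ = 8.4853

ω₁ = 1.0472, v₂ = 8.4853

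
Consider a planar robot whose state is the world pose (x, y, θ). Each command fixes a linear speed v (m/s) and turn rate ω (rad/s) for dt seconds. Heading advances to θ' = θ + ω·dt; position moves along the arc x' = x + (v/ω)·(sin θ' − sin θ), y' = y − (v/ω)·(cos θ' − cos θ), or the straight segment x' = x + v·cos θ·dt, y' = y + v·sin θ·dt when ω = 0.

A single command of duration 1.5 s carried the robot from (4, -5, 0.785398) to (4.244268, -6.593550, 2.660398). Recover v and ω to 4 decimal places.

Δθ = 2.660398 − 0.785398 = 1.875000
ω = Δθ/dt = 1.875000/1.5 = 1.2500
R = −Δy/(cos θ' − cos θ) = -1.0000
v = R·ω = -1.0000·1.2500 = -1.2500

v = -1.2500, ω = 1.2500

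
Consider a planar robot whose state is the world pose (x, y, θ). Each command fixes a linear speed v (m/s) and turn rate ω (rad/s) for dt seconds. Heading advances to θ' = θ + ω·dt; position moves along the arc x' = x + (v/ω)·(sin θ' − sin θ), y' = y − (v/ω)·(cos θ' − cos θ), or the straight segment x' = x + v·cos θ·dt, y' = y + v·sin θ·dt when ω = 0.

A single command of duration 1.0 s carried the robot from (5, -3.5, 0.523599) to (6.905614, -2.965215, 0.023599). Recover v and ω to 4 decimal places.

v = 2.0000, ω = -0.5000

Δθ = 0.023599 − 0.523599 = -0.500000
ω = Δθ/dt = -0.500000/1.0 = -0.5000
R = Δx/(sin θ' − sin θ) = -4.0000
v = R·ω = -4.0000·-0.5000 = 2.0000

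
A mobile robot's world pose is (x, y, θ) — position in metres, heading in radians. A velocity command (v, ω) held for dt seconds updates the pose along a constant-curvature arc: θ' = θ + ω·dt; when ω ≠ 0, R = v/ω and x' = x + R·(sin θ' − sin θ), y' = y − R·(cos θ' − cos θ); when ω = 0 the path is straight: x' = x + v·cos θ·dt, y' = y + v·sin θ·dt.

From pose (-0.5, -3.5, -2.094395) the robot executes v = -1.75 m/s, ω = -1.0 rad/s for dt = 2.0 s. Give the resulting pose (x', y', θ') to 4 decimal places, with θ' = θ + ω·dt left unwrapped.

θ' = -2.0944 + -1.0·2.0 = -4.0944
R = v/ω = -1.75/-1.0 = 1.7500
x' = -0.5 + 1.7500·(sin -4.0944 − sin -2.0944) = 2.4419
y' = -3.5 − 1.7500·(cos -4.0944 − cos -2.0944) = -3.3610

(2.4419, -3.3610, -4.0944)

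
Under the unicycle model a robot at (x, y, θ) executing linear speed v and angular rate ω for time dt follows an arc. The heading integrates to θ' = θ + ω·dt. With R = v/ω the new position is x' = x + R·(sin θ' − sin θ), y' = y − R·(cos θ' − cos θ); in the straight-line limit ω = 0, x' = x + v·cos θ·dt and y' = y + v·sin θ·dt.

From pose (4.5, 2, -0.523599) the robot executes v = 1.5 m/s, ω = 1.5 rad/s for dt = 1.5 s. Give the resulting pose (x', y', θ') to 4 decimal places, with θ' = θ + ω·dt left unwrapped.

(5.9879, 3.0210, 1.7264)

θ' = -0.5236 + 1.5·1.5 = 1.7264
R = v/ω = 1.5/1.5 = 1.0000
x' = 4.5 + 1.0000·(sin 1.7264 − sin -0.5236) = 5.9879
y' = 2 − 1.0000·(cos 1.7264 − cos -0.5236) = 3.0210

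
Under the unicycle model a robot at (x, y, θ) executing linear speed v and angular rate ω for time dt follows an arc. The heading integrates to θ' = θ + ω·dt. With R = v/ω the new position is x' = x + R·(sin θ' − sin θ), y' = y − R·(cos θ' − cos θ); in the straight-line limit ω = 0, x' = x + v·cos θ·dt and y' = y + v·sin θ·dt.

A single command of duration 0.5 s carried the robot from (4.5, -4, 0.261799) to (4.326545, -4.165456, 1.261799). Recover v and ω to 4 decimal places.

Δθ = 1.261799 − 0.261799 = 1.000000
ω = Δθ/dt = 1.000000/0.5 = 2.0000
R = Δx/(sin θ' − sin θ) = -0.2500
v = R·ω = -0.2500·2.0000 = -0.5000

v = -0.5000, ω = 2.0000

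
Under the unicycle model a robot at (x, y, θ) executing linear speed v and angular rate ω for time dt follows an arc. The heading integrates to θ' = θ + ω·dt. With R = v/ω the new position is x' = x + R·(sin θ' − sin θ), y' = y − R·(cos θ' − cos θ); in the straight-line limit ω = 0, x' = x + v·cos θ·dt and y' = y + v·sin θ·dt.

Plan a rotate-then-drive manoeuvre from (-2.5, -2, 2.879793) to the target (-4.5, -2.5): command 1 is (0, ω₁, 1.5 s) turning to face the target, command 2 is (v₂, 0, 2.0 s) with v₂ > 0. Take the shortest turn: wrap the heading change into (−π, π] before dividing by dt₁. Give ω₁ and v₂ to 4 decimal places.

ω₁ = 0.3379, v₂ = 1.0308

heading to target = atan2(-2.5−-2, -4.5−-2.5) = -2.8966
Δθ = wrap(-2.8966 − 2.8798) = 0.5068; ω₁ = Δθ/dt₁ = 0.3379
distance = √((-4.5−-2.5)² + (-2.5−-2)²) = 2.0616; v₂ = distance/dt₂ = 1.0308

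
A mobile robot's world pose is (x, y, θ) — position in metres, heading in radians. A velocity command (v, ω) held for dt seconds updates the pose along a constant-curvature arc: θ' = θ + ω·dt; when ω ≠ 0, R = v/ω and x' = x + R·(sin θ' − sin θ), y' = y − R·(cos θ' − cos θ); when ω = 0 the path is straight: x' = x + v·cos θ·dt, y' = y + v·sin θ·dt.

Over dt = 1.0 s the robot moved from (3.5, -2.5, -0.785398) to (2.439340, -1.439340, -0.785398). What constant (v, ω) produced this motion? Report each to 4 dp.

v = -1.5000, ω = 0.0000

Δθ = -0.785398 − -0.785398 = 0.000000
ω = Δθ/dt = 0.000000/1.0 = 0.0000
ω = 0 → v = (Δx·cos θ + Δy·sin θ)/dt = -1.5000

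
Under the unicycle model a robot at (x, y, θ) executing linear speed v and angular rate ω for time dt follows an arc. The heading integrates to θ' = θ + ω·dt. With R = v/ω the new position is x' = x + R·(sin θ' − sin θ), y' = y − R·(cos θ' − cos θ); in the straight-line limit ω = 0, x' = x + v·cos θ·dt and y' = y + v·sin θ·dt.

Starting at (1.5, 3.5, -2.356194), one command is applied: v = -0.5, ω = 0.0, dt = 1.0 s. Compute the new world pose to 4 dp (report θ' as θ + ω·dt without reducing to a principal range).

θ' = -2.3562 + 0.0·1.0 = -2.3562
ω = 0 → straight: x' = 1.5 + -0.5·cos(-2.3562)·1.0 = 1.8536
y' = 3.5 + -0.5·sin(-2.3562)·1.0 = 3.8536

(1.8536, 3.8536, -2.3562)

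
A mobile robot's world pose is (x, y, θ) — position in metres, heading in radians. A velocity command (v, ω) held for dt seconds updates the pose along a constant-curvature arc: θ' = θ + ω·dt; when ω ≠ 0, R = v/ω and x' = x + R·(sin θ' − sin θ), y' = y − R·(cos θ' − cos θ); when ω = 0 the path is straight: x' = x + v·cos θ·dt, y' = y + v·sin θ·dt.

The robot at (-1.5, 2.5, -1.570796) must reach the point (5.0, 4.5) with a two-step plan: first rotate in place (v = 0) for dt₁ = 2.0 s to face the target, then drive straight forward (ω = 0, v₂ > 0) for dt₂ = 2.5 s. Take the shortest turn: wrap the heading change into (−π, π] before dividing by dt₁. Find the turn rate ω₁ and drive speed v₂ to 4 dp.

heading to target = atan2(4.5−2.5, 5−-1.5) = 0.2985
Δθ = wrap(0.2985 − -1.5708) = 1.8693; ω₁ = Δθ/dt₁ = 0.9346
distance = √((5−-1.5)² + (4.5−2.5)²) = 6.8007; v₂ = distance/dt₂ = 2.7203

ω₁ = 0.9346, v₂ = 2.7203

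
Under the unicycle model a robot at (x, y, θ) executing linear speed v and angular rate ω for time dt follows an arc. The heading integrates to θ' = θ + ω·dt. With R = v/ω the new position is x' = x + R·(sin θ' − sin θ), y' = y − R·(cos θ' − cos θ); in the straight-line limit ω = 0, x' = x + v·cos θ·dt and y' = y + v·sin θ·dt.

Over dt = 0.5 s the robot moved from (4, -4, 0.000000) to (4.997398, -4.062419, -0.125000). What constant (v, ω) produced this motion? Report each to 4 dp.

v = 2.0000, ω = -0.2500

Δθ = -0.125000 − 0.000000 = -0.125000
ω = Δθ/dt = -0.125000/0.5 = -0.2500
R = Δx/(sin θ' − sin θ) = -8.0000
v = R·ω = -8.0000·-0.2500 = 2.0000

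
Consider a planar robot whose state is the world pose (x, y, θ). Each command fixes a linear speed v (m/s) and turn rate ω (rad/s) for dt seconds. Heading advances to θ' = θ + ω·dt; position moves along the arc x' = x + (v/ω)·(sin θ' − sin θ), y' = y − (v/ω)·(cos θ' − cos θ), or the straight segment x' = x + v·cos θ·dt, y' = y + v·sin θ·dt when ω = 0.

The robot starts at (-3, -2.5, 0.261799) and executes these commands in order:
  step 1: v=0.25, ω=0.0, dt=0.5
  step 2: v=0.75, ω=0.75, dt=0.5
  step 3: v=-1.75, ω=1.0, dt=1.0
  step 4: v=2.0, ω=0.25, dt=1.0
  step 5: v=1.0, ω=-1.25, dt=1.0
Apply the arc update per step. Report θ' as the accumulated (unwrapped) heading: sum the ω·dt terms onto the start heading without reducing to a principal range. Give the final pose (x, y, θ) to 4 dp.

step 1: θ'=0.2618 (straight) → pose (-2.8793, -2.4676, 0.2618)
step 2: θ'=0.6368 (R=1.0000) → pose (-2.5435, -2.3057, 0.6368)
step 3: θ'=1.6368 (R=-1.7500) → pose (-3.2490, -3.8282, 1.6368)
step 4: θ'=1.8868 (R=8.0000) → pose (-3.6277, -1.8696, 1.8868)
step 5: θ'=0.6368 (R=-0.8000) → pose (-3.3431, -0.9778, 0.6368)

(-3.3431, -0.9778, 0.6368)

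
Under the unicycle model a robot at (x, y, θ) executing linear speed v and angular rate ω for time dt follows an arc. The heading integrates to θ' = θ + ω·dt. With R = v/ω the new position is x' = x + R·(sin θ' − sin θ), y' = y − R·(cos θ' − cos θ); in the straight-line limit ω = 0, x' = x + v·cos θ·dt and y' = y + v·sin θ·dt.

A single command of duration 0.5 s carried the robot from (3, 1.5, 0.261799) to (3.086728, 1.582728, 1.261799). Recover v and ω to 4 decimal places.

v = 0.2500, ω = 2.0000

Δθ = 1.261799 − 0.261799 = 1.000000
ω = Δθ/dt = 1.000000/0.5 = 2.0000
R = Δx/(sin θ' − sin θ) = 0.1250
v = R·ω = 0.1250·2.0000 = 0.2500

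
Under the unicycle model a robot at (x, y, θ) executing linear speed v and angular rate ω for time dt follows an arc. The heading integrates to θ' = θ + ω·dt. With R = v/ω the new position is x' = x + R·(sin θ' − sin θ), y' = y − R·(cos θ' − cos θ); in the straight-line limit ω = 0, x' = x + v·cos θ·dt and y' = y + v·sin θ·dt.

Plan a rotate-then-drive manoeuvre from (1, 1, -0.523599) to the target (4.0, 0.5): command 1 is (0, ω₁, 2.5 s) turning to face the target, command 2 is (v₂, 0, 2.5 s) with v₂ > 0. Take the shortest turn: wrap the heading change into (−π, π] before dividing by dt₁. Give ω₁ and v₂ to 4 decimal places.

heading to target = atan2(0.5−1, 4−1) = -0.1651
Δθ = wrap(-0.1651 − -0.5236) = 0.3585; ω₁ = Δθ/dt₁ = 0.1434
distance = √((4−1)² + (0.5−1)²) = 3.0414; v₂ = distance/dt₂ = 1.2166

ω₁ = 0.1434, v₂ = 1.2166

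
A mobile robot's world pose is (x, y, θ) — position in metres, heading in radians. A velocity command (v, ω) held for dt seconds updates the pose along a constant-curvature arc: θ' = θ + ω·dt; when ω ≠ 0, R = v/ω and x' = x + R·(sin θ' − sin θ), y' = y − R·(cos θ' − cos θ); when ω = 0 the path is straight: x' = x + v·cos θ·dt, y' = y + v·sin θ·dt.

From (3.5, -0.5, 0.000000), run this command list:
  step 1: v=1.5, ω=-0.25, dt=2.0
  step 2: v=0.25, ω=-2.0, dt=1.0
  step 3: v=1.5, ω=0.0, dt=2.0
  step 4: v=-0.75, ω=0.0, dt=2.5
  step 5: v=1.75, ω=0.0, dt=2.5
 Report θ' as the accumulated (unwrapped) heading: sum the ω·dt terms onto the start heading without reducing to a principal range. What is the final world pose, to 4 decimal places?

step 1: θ'=-0.5000 (R=-6.0000) → pose (6.3766, -1.2345, -0.5000)
step 2: θ'=-2.5000 (R=-0.1250) → pose (6.3914, -1.4443, -2.5000)
step 3: θ'=-2.5000 (straight) → pose (3.9880, -3.2398, -2.5000)
step 4: θ'=-2.5000 (straight) → pose (5.4901, -2.1176, -2.5000)
step 5: θ'=-2.5000 (straight) → pose (1.9851, -4.7359, -2.5000)

(1.9851, -4.7359, -2.5000)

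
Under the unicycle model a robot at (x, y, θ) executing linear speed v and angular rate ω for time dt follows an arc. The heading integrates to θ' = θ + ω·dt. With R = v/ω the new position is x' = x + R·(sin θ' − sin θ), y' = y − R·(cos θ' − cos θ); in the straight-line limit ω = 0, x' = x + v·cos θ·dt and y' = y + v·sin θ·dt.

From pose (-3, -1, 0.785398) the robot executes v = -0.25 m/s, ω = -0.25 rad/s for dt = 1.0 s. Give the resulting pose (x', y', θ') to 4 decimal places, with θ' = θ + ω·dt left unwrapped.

θ' = 0.7854 + -0.25·1.0 = 0.5354
R = v/ω = -0.25/-0.25 = 1.0000
x' = -3 + 1.0000·(sin 0.5354 − sin 0.7854) = -3.1969
y' = -1 − 1.0000·(cos 0.5354 − cos 0.7854) = -1.1530

(-3.1969, -1.1530, 0.5354)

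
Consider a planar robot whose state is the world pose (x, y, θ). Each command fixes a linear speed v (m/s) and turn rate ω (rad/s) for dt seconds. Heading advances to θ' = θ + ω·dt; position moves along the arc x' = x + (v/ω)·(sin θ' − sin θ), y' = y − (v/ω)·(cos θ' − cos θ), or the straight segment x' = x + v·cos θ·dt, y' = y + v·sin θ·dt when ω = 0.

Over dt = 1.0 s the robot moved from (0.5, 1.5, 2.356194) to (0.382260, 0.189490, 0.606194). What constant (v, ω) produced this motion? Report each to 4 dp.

v = -1.5000, ω = -1.7500

Δθ = 0.606194 − 2.356194 = -1.750000
ω = Δθ/dt = -1.750000/1.0 = -1.7500
R = −Δy/(cos θ' − cos θ) = 0.8571
v = R·ω = 0.8571·-1.7500 = -1.5000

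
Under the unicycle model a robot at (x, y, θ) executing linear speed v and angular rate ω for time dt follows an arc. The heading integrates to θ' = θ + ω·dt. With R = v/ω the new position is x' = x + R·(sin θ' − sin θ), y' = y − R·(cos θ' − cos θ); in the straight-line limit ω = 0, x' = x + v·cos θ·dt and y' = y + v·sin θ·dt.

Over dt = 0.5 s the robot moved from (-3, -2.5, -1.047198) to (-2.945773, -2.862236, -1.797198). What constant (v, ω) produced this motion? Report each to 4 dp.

Δθ = -1.797198 − -1.047198 = -0.750000
ω = Δθ/dt = -0.750000/0.5 = -1.5000
R = −Δy/(cos θ' − cos θ) = -0.5000
v = R·ω = -0.5000·-1.5000 = 0.7500

v = 0.7500, ω = -1.5000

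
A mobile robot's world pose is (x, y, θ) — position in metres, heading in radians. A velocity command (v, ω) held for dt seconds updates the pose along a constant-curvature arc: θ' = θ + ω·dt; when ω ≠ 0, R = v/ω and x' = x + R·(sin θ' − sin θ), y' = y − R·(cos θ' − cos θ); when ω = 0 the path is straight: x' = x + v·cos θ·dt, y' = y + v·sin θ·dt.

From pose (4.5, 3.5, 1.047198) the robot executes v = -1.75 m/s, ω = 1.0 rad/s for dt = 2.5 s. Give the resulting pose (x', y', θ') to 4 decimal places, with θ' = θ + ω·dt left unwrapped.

θ' = 1.0472 + 1.0·2.5 = 3.5472
R = v/ω = -1.75/1.0 = -1.7500
x' = 4.5 + -1.7500·(sin 3.5472 − sin 1.0472) = 6.7061
y' = 3.5 − -1.7500·(cos 3.5472 − cos 1.0472) = 1.0170

(6.7061, 1.0170, 3.5472)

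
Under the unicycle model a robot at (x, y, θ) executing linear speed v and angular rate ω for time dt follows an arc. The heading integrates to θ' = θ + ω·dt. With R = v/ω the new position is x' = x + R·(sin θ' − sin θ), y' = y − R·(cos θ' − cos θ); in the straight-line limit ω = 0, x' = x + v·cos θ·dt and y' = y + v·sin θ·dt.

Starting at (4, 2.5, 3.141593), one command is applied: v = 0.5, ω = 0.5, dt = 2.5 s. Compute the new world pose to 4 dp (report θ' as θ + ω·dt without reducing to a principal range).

(3.0510, 1.8153, 4.3916)

θ' = 3.1416 + 0.5·2.5 = 4.3916
R = v/ω = 0.5/0.5 = 1.0000
x' = 4 + 1.0000·(sin 4.3916 − sin 3.1416) = 3.0510
y' = 2.5 − 1.0000·(cos 4.3916 − cos 3.1416) = 1.8153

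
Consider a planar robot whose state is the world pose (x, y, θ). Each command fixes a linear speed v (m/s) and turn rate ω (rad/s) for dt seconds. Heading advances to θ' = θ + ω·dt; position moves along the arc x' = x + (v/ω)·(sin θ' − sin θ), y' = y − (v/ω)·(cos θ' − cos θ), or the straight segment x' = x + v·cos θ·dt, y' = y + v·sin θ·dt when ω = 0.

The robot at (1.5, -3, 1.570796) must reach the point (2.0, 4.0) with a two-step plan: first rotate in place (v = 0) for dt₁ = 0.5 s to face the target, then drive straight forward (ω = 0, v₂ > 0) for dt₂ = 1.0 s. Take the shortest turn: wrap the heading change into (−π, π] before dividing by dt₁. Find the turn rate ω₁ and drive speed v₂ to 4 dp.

ω₁ = -0.1426, v₂ = 7.0178

heading to target = atan2(4−-3, 2−1.5) = 1.4995
Δθ = wrap(1.4995 − 1.5708) = -0.0713; ω₁ = Δθ/dt₁ = -0.1426
distance = √((2−1.5)² + (4−-3)²) = 7.0178; v₂ = distance/dt₂ = 7.0178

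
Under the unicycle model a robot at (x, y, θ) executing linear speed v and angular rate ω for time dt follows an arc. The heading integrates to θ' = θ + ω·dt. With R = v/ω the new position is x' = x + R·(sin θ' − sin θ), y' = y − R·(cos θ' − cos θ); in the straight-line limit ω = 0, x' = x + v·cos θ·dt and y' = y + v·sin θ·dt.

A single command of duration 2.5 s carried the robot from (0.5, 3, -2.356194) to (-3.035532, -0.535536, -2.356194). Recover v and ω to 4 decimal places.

Δθ = -2.356194 − -2.356194 = 0.000000
ω = Δθ/dt = 0.000000/2.5 = 0.0000
ω = 0 → v = (Δx·cos θ + Δy·sin θ)/dt = 2.0000

v = 2.0000, ω = 0.0000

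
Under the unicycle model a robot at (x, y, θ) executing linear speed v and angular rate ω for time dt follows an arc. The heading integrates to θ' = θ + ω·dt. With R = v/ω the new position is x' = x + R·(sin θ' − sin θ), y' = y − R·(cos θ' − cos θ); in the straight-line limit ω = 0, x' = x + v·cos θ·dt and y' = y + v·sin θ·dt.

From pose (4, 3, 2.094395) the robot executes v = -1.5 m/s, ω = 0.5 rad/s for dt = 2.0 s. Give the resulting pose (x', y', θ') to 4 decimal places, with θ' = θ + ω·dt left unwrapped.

θ' = 2.0944 + 0.5·2.0 = 3.0944
R = v/ω = -1.5/0.5 = -3.0000
x' = 4 + -3.0000·(sin 3.0944 − sin 2.0944) = 6.4565
y' = 3 − -3.0000·(cos 3.0944 − cos 2.0944) = 1.5033

(6.4565, 1.5033, 3.0944)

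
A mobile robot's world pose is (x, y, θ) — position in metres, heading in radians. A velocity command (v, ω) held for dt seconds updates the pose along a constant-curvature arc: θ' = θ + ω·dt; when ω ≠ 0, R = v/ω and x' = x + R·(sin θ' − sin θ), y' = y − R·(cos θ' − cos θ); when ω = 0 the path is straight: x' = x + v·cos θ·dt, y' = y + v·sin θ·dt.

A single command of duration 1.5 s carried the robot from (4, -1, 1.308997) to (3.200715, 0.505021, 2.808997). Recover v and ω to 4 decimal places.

Δθ = 2.808997 − 1.308997 = 1.500000
ω = Δθ/dt = 1.500000/1.5 = 1.0000
R = −Δy/(cos θ' − cos θ) = 1.2500
v = R·ω = 1.2500·1.0000 = 1.2500

v = 1.2500, ω = 1.0000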